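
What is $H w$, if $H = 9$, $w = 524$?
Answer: $4716$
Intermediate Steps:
$H w = 9 \cdot 524 = 4716$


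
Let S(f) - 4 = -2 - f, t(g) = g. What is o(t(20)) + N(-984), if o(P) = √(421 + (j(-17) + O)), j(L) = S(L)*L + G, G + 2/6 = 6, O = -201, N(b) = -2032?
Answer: -2032 + 2*I*√219/3 ≈ -2032.0 + 9.8658*I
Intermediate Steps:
G = 17/3 (G = -⅓ + 6 = 17/3 ≈ 5.6667)
S(f) = 2 - f (S(f) = 4 + (-2 - f) = 2 - f)
j(L) = 17/3 + L*(2 - L) (j(L) = (2 - L)*L + 17/3 = L*(2 - L) + 17/3 = 17/3 + L*(2 - L))
o(P) = 2*I*√219/3 (o(P) = √(421 + ((17/3 - 1*(-17)*(-2 - 17)) - 201)) = √(421 + ((17/3 - 1*(-17)*(-19)) - 201)) = √(421 + ((17/3 - 323) - 201)) = √(421 + (-952/3 - 201)) = √(421 - 1555/3) = √(-292/3) = 2*I*√219/3)
o(t(20)) + N(-984) = 2*I*√219/3 - 2032 = -2032 + 2*I*√219/3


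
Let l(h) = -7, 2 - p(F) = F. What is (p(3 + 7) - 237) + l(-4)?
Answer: -252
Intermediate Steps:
p(F) = 2 - F
(p(3 + 7) - 237) + l(-4) = ((2 - (3 + 7)) - 237) - 7 = ((2 - 1*10) - 237) - 7 = ((2 - 10) - 237) - 7 = (-8 - 237) - 7 = -245 - 7 = -252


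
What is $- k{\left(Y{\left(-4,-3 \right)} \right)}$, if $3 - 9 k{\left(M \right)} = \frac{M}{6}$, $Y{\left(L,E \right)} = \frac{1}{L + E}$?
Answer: $- \frac{127}{378} \approx -0.33598$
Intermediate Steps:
$Y{\left(L,E \right)} = \frac{1}{E + L}$
$k{\left(M \right)} = \frac{1}{3} - \frac{M}{54}$ ($k{\left(M \right)} = \frac{1}{3} - \frac{M \frac{1}{6}}{9} = \frac{1}{3} - \frac{\frac{1}{6} M}{9} = \frac{1}{3} - \frac{M}{54}$)
$- k{\left(Y{\left(-4,-3 \right)} \right)} = - (\frac{1}{3} - \frac{1}{54 \left(-3 - 4\right)}) = - (\frac{1}{3} - \frac{1}{54 \left(-7\right)}) = - (\frac{1}{3} - - \frac{1}{378}) = - (\frac{1}{3} + \frac{1}{378}) = \left(-1\right) \frac{127}{378} = - \frac{127}{378}$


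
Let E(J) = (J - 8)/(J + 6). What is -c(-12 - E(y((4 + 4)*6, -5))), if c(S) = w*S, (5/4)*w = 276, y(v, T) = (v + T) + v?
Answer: 1376688/485 ≈ 2838.5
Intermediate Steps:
y(v, T) = T + 2*v (y(v, T) = (T + v) + v = T + 2*v)
w = 1104/5 (w = (⅘)*276 = 1104/5 ≈ 220.80)
E(J) = (-8 + J)/(6 + J)
c(S) = 1104*S/5
-c(-12 - E(y((4 + 4)*6, -5))) = -1104*(-12 - (-8 + (-5 + 2*((4 + 4)*6)))/(6 + (-5 + 2*((4 + 4)*6))))/5 = -1104*(-12 - (-8 + (-5 + 2*(8*6)))/(6 + (-5 + 2*(8*6))))/5 = -1104*(-12 - (-8 + (-5 + 2*48))/(6 + (-5 + 2*48)))/5 = -1104*(-12 - (-8 + (-5 + 96))/(6 + (-5 + 96)))/5 = -1104*(-12 - (-8 + 91)/(6 + 91))/5 = -1104*(-12 - 83/97)/5 = -1104*(-1247)/(5*97) = -1*(-1376688/485) = 1376688/485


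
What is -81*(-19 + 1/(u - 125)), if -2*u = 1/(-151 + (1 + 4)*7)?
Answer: 44648253/28999 ≈ 1539.6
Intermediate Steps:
u = 1/232 (u = -1/(2*(-151 + (1 + 4)*7)) = -1/(2*(-151 + 5*7)) = -1/(2*(-151 + 35)) = -½/(-116) = -½*(-1/116) = 1/232 ≈ 0.0043103)
-81*(-19 + 1/(u - 125)) = -81*(-19 + 1/(1/232 - 125)) = -81*(-19 + 1/(-28999/232)) = -81*(-19 - 232/28999) = -81*(-551213/28999) = 44648253/28999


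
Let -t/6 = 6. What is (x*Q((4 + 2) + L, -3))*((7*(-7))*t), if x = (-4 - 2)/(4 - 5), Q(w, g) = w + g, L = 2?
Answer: 52920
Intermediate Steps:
t = -36 (t = -6*6 = -36)
Q(w, g) = g + w
x = 6 (x = -6/(-1) = -6*(-1) = 6)
(x*Q((4 + 2) + L, -3))*((7*(-7))*t) = (6*(-3 + ((4 + 2) + 2)))*((7*(-7))*(-36)) = (6*(-3 + (6 + 2)))*(-49*(-36)) = (6*(-3 + 8))*1764 = (6*5)*1764 = 30*1764 = 52920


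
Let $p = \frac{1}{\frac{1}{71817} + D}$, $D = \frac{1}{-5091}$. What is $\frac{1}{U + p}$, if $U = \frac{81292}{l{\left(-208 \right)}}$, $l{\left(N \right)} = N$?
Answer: $- \frac{192764}{1131573919} \approx -0.00017035$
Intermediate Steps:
$D = - \frac{1}{5091} \approx -0.00019643$
$U = - \frac{20323}{52}$ ($U = \frac{81292}{-208} = 81292 \left(- \frac{1}{208}\right) = - \frac{20323}{52} \approx -390.83$)
$p = - \frac{40624483}{7414}$ ($p = \frac{1}{\frac{1}{71817} - \frac{1}{5091}} = \frac{1}{- \frac{7414}{40624483}} = - \frac{40624483}{7414} \approx -5479.4$)
$\frac{1}{U + p} = \frac{1}{- \frac{20323}{52} - \frac{40624483}{7414}} = \frac{1}{- \frac{1131573919}{192764}} = - \frac{192764}{1131573919}$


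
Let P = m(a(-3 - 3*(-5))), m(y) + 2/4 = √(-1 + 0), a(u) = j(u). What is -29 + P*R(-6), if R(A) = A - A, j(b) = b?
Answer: -29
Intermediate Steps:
R(A) = 0
a(u) = u
m(y) = -½ + I (m(y) = -½ + √(-1 + 0) = -½ + √(-1) = -½ + I)
P = -½ + I ≈ -0.5 + 1.0*I
-29 + P*R(-6) = -29 + (-½ + I)*0 = -29 + 0 = -29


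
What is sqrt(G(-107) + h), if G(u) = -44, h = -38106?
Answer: 5*I*sqrt(1526) ≈ 195.32*I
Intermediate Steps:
sqrt(G(-107) + h) = sqrt(-44 - 38106) = sqrt(-38150) = 5*I*sqrt(1526)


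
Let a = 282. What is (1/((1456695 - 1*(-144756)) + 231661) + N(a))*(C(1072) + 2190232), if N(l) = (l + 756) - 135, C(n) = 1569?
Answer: 3628088495576737/1833112 ≈ 1.9792e+9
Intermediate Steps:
N(l) = 621 + l (N(l) = (756 + l) - 135 = 621 + l)
(1/((1456695 - 1*(-144756)) + 231661) + N(a))*(C(1072) + 2190232) = (1/((1456695 - 1*(-144756)) + 231661) + (621 + 282))*(1569 + 2190232) = (1/((1456695 + 144756) + 231661) + 903)*2191801 = (1/(1601451 + 231661) + 903)*2191801 = (1/1833112 + 903)*2191801 = (1655300137/1833112)*2191801 = 3628088495576737/1833112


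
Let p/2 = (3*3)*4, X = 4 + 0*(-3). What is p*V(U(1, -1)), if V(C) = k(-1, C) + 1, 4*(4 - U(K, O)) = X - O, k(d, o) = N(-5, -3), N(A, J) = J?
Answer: -144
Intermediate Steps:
X = 4 (X = 4 + 0 = 4)
k(d, o) = -3
p = 72 (p = 2*((3*3)*4) = 2*(9*4) = 2*36 = 72)
U(K, O) = 3 + O/4 (U(K, O) = 4 - (4 - O)/4 = 4 + (-1 + O/4) = 3 + O/4)
V(C) = -2 (V(C) = -3 + 1 = -2)
p*V(U(1, -1)) = 72*(-2) = -144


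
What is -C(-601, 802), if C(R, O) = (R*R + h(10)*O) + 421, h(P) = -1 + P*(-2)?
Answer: -344780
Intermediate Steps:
h(P) = -1 - 2*P
C(R, O) = 421 + R² - 21*O (C(R, O) = (R*R + (-1 - 2*10)*O) + 421 = (R² + (-1 - 20)*O) + 421 = (R² - 21*O) + 421 = 421 + R² - 21*O)
-C(-601, 802) = -(421 + (-601)² - 21*802) = -(421 + 361201 - 16842) = -1*344780 = -344780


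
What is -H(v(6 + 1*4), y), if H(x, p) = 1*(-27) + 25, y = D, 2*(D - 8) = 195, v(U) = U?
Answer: 2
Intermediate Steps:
D = 211/2 (D = 8 + (½)*195 = 8 + 195/2 = 211/2 ≈ 105.50)
y = 211/2 ≈ 105.50
H(x, p) = -2 (H(x, p) = -27 + 25 = -2)
-H(v(6 + 1*4), y) = -1*(-2) = 2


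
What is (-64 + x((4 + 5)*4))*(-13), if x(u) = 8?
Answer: 728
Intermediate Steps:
(-64 + x((4 + 5)*4))*(-13) = (-64 + 8)*(-13) = -56*(-13) = 728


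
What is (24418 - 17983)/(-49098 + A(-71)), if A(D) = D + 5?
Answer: -2145/16388 ≈ -0.13089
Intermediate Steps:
A(D) = 5 + D
(24418 - 17983)/(-49098 + A(-71)) = (24418 - 17983)/(-49098 + (5 - 71)) = 6435/(-49098 - 66) = 6435/(-49164) = 6435*(-1/49164) = -2145/16388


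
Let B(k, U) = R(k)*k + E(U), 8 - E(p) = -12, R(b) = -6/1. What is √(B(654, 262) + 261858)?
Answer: √257954 ≈ 507.89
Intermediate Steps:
R(b) = -6 (R(b) = -6*1 = -6)
E(p) = 20 (E(p) = 8 - 1*(-12) = 8 + 12 = 20)
B(k, U) = 20 - 6*k (B(k, U) = -6*k + 20 = 20 - 6*k)
√(B(654, 262) + 261858) = √((20 - 6*654) + 261858) = √((20 - 3924) + 261858) = √(-3904 + 261858) = √257954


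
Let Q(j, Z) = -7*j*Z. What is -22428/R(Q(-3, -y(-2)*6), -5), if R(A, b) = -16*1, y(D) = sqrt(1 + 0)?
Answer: 5607/4 ≈ 1401.8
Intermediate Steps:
y(D) = 1 (y(D) = sqrt(1) = 1)
Q(j, Z) = -7*Z*j
R(A, b) = -16
-22428/R(Q(-3, -y(-2)*6), -5) = -22428/(-16) = -22428*(-1/16) = 5607/4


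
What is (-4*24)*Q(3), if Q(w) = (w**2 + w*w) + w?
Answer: -2016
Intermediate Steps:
Q(w) = w + 2*w**2 (Q(w) = (w**2 + w**2) + w = 2*w**2 + w = w + 2*w**2)
(-4*24)*Q(3) = (-4*24)*(3*(1 + 2*3)) = -288*(1 + 6) = -288*7 = -96*21 = -2016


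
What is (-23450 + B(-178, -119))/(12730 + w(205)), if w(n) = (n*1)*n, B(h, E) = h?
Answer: -23628/54755 ≈ -0.43152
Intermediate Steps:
w(n) = n² (w(n) = n*n = n²)
(-23450 + B(-178, -119))/(12730 + w(205)) = (-23450 - 178)/(12730 + 205²) = -23628/(12730 + 42025) = -23628/54755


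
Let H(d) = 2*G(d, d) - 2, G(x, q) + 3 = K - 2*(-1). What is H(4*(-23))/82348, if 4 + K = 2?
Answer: -2/20587 ≈ -9.7149e-5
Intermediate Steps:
K = -2 (K = -4 + 2 = -2)
G(x, q) = -3 (G(x, q) = -3 + (-2 - 2*(-1)) = -3 + (-2 + 2) = -3 + 0 = -3)
H(d) = -8 (H(d) = 2*(-3) - 2 = -6 - 2 = -8)
H(4*(-23))/82348 = -8/82348 = -8*1/82348 = -2/20587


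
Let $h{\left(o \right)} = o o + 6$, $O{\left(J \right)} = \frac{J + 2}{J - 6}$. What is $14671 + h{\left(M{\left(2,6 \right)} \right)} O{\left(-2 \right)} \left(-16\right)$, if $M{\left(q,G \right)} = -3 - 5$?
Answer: $14671$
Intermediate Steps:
$M{\left(q,G \right)} = -8$
$O{\left(J \right)} = \frac{2 + J}{-6 + J}$
$h{\left(o \right)} = 6 + o^{2}$ ($h{\left(o \right)} = o^{2} + 6 = 6 + o^{2}$)
$14671 + h{\left(M{\left(2,6 \right)} \right)} O{\left(-2 \right)} \left(-16\right) = 14671 + \left(6 + \left(-8\right)^{2}\right) \frac{2 - 2}{-6 - 2} \left(-16\right) = 14671 + \left(6 + 64\right) \frac{1}{-8} \cdot 0 \left(-16\right) = 14671 + 70 \left(\left(- \frac{1}{8}\right) 0\right) \left(-16\right) = 14671 + 70 \cdot 0 \left(-16\right) = 14671 + 0 \left(-16\right) = 14671 + 0 = 14671$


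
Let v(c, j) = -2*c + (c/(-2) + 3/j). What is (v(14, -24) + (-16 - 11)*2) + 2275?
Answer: 17487/8 ≈ 2185.9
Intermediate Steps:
v(c, j) = 3/j - 5*c/2 (v(c, j) = -2*c + (c*(-½) + 3/j) = -2*c + (-c/2 + 3/j) = -2*c + (3/j - c/2) = 3/j - 5*c/2)
(v(14, -24) + (-16 - 11)*2) + 2275 = ((3/(-24) - 5/2*14) + (-16 - 11)*2) + 2275 = ((3*(-1/24) - 35) - 27*2) + 2275 = ((-⅛ - 35) - 54) + 2275 = (-281/8 - 54) + 2275 = -713/8 + 2275 = 17487/8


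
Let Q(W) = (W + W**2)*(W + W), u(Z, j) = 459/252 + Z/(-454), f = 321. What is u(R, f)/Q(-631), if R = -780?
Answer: -7499/1062898752720 ≈ -7.0552e-9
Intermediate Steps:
u(Z, j) = 51/28 - Z/454 (u(Z, j) = 459*(1/252) + Z*(-1/454) = 51/28 - Z/454)
Q(W) = 2*W*(W + W**2) (Q(W) = (W + W**2)*(2*W) = 2*W*(W + W**2))
u(R, f)/Q(-631) = (51/28 - 1/454*(-780))/((2*(-631)**2*(1 - 631))) = (51/28 + 390/227)/((2*398161*(-630))) = (22497/6356)/(-501682860) = (22497/6356)*(-1/501682860) = -7499/1062898752720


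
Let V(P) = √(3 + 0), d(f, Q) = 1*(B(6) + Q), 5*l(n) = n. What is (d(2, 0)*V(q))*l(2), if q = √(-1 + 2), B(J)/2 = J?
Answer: 24*√3/5 ≈ 8.3138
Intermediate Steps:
B(J) = 2*J
q = 1 (q = √1 = 1)
l(n) = n/5
d(f, Q) = 12 + Q (d(f, Q) = 1*(2*6 + Q) = 1*(12 + Q) = 12 + Q)
V(P) = √3
(d(2, 0)*V(q))*l(2) = ((12 + 0)*√3)*((⅕)*2) = (12*√3)*(⅖) = 24*√3/5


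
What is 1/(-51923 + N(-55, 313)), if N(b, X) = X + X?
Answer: -1/51297 ≈ -1.9494e-5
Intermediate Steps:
N(b, X) = 2*X
1/(-51923 + N(-55, 313)) = 1/(-51923 + 2*313) = 1/(-51923 + 626) = 1/(-51297) = -1/51297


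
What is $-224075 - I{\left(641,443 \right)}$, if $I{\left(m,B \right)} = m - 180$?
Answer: $-224536$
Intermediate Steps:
$I{\left(m,B \right)} = -180 + m$ ($I{\left(m,B \right)} = m - 180 = -180 + m$)
$-224075 - I{\left(641,443 \right)} = -224075 - \left(-180 + 641\right) = -224075 - 461 = -224536$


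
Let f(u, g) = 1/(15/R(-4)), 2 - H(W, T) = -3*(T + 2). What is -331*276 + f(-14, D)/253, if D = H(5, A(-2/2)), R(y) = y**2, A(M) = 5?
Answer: -346696004/3795 ≈ -91356.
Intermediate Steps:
H(W, T) = 8 + 3*T (H(W, T) = 2 - (-3)*(T + 2) = 2 - (-3)*(2 + T) = 2 - (-6 - 3*T) = 2 + (6 + 3*T) = 8 + 3*T)
D = 23 (D = 8 + 3*5 = 8 + 15 = 23)
f(u, g) = 16/15 (f(u, g) = 1/(15/((-4)**2)) = 1/(15/16) = 16/15)
-331*276 + f(-14, D)/253 = -331*276 + (16/15)/253 = -91356 + (16/15)*(1/253) = -91356 + 16/3795 = -346696004/3795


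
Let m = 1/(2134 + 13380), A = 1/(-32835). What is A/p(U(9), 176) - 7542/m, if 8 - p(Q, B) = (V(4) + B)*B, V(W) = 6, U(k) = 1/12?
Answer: -123033368014967519/1051508040 ≈ -1.1701e+8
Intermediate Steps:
U(k) = 1/12
A = -1/32835 ≈ -3.0455e-5
m = 1/15514 ≈ 6.4458e-5
p(Q, B) = 8 - B*(6 + B) (p(Q, B) = 8 - (6 + B)*B = 8 - B*(6 + B))
A/p(U(9), 176) - 7542/m = -1/(32835*(8 - 1*176**2 - 6*176)) - 7542/1/15514 = -1/(32835*(8 - 1*30976 - 1056)) - 7542*15514 = -1/(32835*(8 - 30976 - 1056)) - 117006588 = -1/32835/(-32024) - 117006588 = -1/32835*(-1/32024) - 117006588 = 1/1051508040 - 117006588 = -123033368014967519/1051508040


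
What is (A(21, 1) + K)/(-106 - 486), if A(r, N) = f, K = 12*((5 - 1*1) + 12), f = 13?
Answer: -205/592 ≈ -0.34628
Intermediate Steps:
K = 192 (K = 12*((5 - 1) + 12) = 12*(4 + 12) = 12*16 = 192)
A(r, N) = 13
(A(21, 1) + K)/(-106 - 486) = (13 + 192)/(-106 - 486) = 205/(-592) = 205*(-1/592) = -205/592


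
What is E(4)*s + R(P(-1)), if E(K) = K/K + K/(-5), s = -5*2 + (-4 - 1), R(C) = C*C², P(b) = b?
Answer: -4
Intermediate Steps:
R(C) = C³
s = -15 (s = -10 - 5 = -15)
E(K) = 1 - K/5 (E(K) = 1 + K*(-⅕) = 1 - K/5)
E(4)*s + R(P(-1)) = (1 - ⅕*4)*(-15) + (-1)³ = (1 - ⅘)*(-15) - 1 = (⅕)*(-15) - 1 = -3 - 1 = -4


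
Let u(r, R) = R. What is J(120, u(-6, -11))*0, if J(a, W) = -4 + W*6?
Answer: 0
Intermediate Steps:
J(a, W) = -4 + 6*W
J(120, u(-6, -11))*0 = (-4 + 6*(-11))*0 = (-4 - 66)*0 = -70*0 = 0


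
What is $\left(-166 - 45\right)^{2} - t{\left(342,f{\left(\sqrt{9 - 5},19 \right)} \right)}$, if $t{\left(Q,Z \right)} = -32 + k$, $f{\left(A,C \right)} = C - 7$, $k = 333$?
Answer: $44220$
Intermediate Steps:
$f{\left(A,C \right)} = -7 + C$ ($f{\left(A,C \right)} = C - 7 = -7 + C$)
$t{\left(Q,Z \right)} = 301$ ($t{\left(Q,Z \right)} = -32 + 333 = 301$)
$\left(-166 - 45\right)^{2} - t{\left(342,f{\left(\sqrt{9 - 5},19 \right)} \right)} = \left(-166 - 45\right)^{2} - 301 = \left(-211\right)^{2} - 301 = 44521 - 301 = 44220$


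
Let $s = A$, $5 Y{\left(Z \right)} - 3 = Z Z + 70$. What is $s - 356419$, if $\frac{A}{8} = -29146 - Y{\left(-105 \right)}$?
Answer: $- \frac{3036719}{5} \approx -6.0734 \cdot 10^{5}$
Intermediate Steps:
$Y{\left(Z \right)} = \frac{73}{5} + \frac{Z^{2}}{5}$ ($Y{\left(Z \right)} = \frac{3}{5} + \frac{Z Z + 70}{5} = \frac{3}{5} + \frac{Z^{2} + 70}{5} = \frac{3}{5} + \frac{70 + Z^{2}}{5} = \frac{3}{5} + \left(14 + \frac{Z^{2}}{5}\right) = \frac{73}{5} + \frac{Z^{2}}{5}$)
$A = - \frac{1254624}{5}$ ($A = 8 \left(-29146 - \left(\frac{73}{5} + \frac{\left(-105\right)^{2}}{5}\right)\right) = 8 \left(-29146 - \left(\frac{73}{5} + \frac{1}{5} \cdot 11025\right)\right) = 8 \left(-29146 - \left(\frac{73}{5} + 2205\right)\right) = 8 \left(-29146 - \frac{11098}{5}\right) = 8 \left(- \frac{156828}{5}\right) = - \frac{1254624}{5} \approx -2.5092 \cdot 10^{5}$)
$s = - \frac{1254624}{5} \approx -2.5092 \cdot 10^{5}$
$s - 356419 = - \frac{1254624}{5} - 356419 = - \frac{3036719}{5}$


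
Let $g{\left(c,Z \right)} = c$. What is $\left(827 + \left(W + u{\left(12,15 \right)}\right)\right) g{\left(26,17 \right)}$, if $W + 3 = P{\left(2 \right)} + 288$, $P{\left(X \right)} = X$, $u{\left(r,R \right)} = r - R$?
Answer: $28886$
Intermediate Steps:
$W = 287$ ($W = -3 + \left(2 + 288\right) = -3 + 290 = 287$)
$\left(827 + \left(W + u{\left(12,15 \right)}\right)\right) g{\left(26,17 \right)} = \left(827 + \left(287 + \left(12 - 15\right)\right)\right) 26 = \left(827 + \left(287 - 3\right)\right) 26 = \left(827 + 284\right) 26 = 1111 \cdot 26 = 28886$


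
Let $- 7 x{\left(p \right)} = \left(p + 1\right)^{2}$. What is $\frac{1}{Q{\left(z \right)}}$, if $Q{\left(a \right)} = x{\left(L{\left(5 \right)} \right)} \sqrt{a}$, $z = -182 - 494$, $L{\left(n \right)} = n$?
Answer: $\frac{7 i}{936} \approx 0.0074786 i$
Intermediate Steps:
$z = -676$
$x{\left(p \right)} = - \frac{\left(1 + p\right)^{2}}{7}$ ($x{\left(p \right)} = - \frac{\left(p + 1\right)^{2}}{7} = - \frac{\left(1 + p\right)^{2}}{7}$)
$Q{\left(a \right)} = - \frac{36 \sqrt{a}}{7}$ ($Q{\left(a \right)} = - \frac{\left(1 + 5\right)^{2}}{7} \sqrt{a} = - \frac{6^{2}}{7} \sqrt{a} = \left(- \frac{1}{7}\right) 36 \sqrt{a} = - \frac{36 \sqrt{a}}{7}$)
$\frac{1}{Q{\left(z \right)}} = \frac{1}{\left(- \frac{36}{7}\right) \sqrt{-676}} = \frac{1}{\left(- \frac{36}{7}\right) 26 i} = \frac{1}{\left(- \frac{936}{7}\right) i} = \frac{7 i}{936}$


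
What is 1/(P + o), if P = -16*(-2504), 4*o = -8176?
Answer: 1/38020 ≈ 2.6302e-5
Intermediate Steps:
o = -2044 (o = (¼)*(-8176) = -2044)
P = 40064
1/(P + o) = 1/(40064 - 2044) = 1/38020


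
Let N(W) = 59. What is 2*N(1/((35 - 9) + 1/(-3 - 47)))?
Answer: 118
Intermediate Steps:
2*N(1/((35 - 9) + 1/(-3 - 47))) = 2*59 = 118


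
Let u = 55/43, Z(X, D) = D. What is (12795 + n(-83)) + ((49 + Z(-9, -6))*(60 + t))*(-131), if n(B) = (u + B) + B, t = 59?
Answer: -28280959/43 ≈ -6.5770e+5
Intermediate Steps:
u = 55/43 (u = 55*(1/43) = 55/43 ≈ 1.2791)
n(B) = 55/43 + 2*B (n(B) = (55/43 + B) + B = 55/43 + 2*B)
(12795 + n(-83)) + ((49 + Z(-9, -6))*(60 + t))*(-131) = (12795 + (55/43 + 2*(-83))) + ((49 - 6)*(60 + 59))*(-131) = (12795 + (55/43 - 166)) + (43*119)*(-131) = (12795 - 7083/43) + 5117*(-131) = 543102/43 - 670327 = -28280959/43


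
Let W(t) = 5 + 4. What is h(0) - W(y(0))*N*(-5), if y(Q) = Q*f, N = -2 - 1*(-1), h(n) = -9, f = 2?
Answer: -54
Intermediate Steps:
N = -1 (N = -2 + 1 = -1)
y(Q) = 2*Q (y(Q) = Q*2 = 2*Q)
W(t) = 9
h(0) - W(y(0))*N*(-5) = -9 - 9*(-1)*(-5) = -9 - (-9)*(-5) = -9 - 1*45 = -9 - 45 = -54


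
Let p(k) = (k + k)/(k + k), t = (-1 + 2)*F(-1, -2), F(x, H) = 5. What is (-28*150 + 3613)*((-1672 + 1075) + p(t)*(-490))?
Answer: 638069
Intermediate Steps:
t = 5 (t = (-1 + 2)*5 = 1*5 = 5)
p(k) = 1 (p(k) = (2*k)/((2*k)) = (2*k)*(1/(2*k)) = 1)
(-28*150 + 3613)*((-1672 + 1075) + p(t)*(-490)) = (-28*150 + 3613)*((-1672 + 1075) + 1*(-490)) = (-4200 + 3613)*(-597 - 490) = -587*(-1087) = 638069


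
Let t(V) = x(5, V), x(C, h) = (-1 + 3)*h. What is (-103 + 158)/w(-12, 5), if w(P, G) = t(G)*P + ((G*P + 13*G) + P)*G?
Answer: -11/31 ≈ -0.35484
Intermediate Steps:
x(C, h) = 2*h
t(V) = 2*V
w(P, G) = G*(P + 13*G + G*P) + 2*G*P (w(P, G) = (2*G)*P + ((G*P + 13*G) + P)*G = 2*G*P + ((13*G + G*P) + P)*G = 2*G*P + (P + 13*G + G*P)*G = 2*G*P + G*(P + 13*G + G*P) = G*(P + 13*G + G*P) + 2*G*P)
(-103 + 158)/w(-12, 5) = (-103 + 158)/((5*(3*(-12) + 13*5 + 5*(-12)))) = 55/((5*(-36 + 65 - 60))) = 55/((5*(-31))) = 55/(-155) = 55*(-1/155) = -11/31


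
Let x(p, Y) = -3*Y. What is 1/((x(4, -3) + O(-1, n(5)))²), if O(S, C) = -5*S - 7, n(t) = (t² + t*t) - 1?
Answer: 1/49 ≈ 0.020408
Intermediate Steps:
n(t) = -1 + 2*t² (n(t) = (t² + t²) - 1 = 2*t² - 1 = -1 + 2*t²)
O(S, C) = -7 - 5*S
1/((x(4, -3) + O(-1, n(5)))²) = 1/((-3*(-3) + (-7 - 5*(-1)))²) = 1/((9 + (-7 + 5))²) = 1/((9 - 2)²) = 1/(7²) = 1/49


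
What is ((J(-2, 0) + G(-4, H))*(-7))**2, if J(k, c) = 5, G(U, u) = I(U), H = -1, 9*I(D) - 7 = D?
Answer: 12544/9 ≈ 1393.8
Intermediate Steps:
I(D) = 7/9 + D/9
G(U, u) = 7/9 + U/9
((J(-2, 0) + G(-4, H))*(-7))**2 = ((5 + (7/9 + (1/9)*(-4)))*(-7))**2 = ((5 + (7/9 - 4/9))*(-7))**2 = ((5 + 1/3)*(-7))**2 = ((16/3)*(-7))**2 = (-112/3)**2 = 12544/9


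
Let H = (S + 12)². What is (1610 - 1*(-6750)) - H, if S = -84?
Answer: 3176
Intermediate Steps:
H = 5184 (H = (-84 + 12)² = (-72)² = 5184)
(1610 - 1*(-6750)) - H = (1610 - 1*(-6750)) - 1*5184 = (1610 + 6750) - 5184 = 8360 - 5184 = 3176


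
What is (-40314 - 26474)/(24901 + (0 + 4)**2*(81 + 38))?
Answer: -66788/26805 ≈ -2.4916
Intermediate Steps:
(-40314 - 26474)/(24901 + (0 + 4)**2*(81 + 38)) = -66788/(24901 + 4**2*119) = -66788/(24901 + 16*119) = -66788/(24901 + 1904) = -66788/26805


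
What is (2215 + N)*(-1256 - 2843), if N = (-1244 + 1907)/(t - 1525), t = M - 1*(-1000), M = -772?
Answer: -11773115008/1297 ≈ -9.0772e+6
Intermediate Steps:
t = 228 (t = -772 - 1*(-1000) = -772 + 1000 = 228)
N = -663/1297 (N = (-1244 + 1907)/(228 - 1525) = 663/(-1297) = 663*(-1/1297) = -663/1297 ≈ -0.51118)
(2215 + N)*(-1256 - 2843) = (2215 - 663/1297)*(-1256 - 2843) = (2872192/1297)*(-4099) = -11773115008/1297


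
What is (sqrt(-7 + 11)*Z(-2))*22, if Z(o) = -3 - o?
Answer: -44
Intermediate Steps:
(sqrt(-7 + 11)*Z(-2))*22 = (sqrt(-7 + 11)*(-3 - 1*(-2)))*22 = (sqrt(4)*(-3 + 2))*22 = (2*(-1))*22 = -2*22 = -44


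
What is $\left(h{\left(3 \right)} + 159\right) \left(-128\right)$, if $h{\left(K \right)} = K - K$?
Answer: $-20352$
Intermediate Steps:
$h{\left(K \right)} = 0$
$\left(h{\left(3 \right)} + 159\right) \left(-128\right) = \left(0 + 159\right) \left(-128\right) = 159 \left(-128\right) = -20352$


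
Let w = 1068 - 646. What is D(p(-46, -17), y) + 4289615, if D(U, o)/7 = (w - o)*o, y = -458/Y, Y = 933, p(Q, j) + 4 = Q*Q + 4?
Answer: 3732798917831/870489 ≈ 4.2882e+6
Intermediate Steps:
w = 422
p(Q, j) = Q² (p(Q, j) = -4 + (Q*Q + 4) = -4 + (Q² + 4) = -4 + (4 + Q²) = Q²)
y = -458/933 ≈ -0.49089
D(U, o) = 7*o*(422 - o) (D(U, o) = 7*((422 - o)*o) = 7*(o*(422 - o)) = 7*o*(422 - o))
D(p(-46, -17), y) + 4289615 = 7*(-458/933)*(422 - 1*(-458/933)) + 4289615 = 7*(-458/933)*(422 + 458/933) + 4289615 = 7*(-458/933)*(394184/933) + 4289615 = -1263753904/870489 + 4289615 = 3732798917831/870489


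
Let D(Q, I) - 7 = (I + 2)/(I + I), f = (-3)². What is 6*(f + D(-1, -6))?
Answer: 98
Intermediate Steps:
f = 9
D(Q, I) = 7 + (2 + I)/(2*I) (D(Q, I) = 7 + (I + 2)/(I + I) = 7 + (2 + I)/((2*I)) = 7 + (2 + I)*(1/(2*I)) = 7 + (2 + I)/(2*I))
6*(f + D(-1, -6)) = 6*(9 + (15/2 + 1/(-6))) = 6*(9 + (15/2 - ⅙)) = 6*(9 + 22/3) = 6*(49/3) = 98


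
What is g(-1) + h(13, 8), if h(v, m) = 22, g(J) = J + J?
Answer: 20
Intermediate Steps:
g(J) = 2*J
g(-1) + h(13, 8) = 2*(-1) + 22 = -2 + 22 = 20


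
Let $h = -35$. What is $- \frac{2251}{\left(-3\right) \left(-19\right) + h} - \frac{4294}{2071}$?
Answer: $- \frac{250331}{2398} \approx -104.39$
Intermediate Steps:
$- \frac{2251}{\left(-3\right) \left(-19\right) + h} - \frac{4294}{2071} = - \frac{2251}{\left(-3\right) \left(-19\right) - 35} - \frac{4294}{2071} = - \frac{2251}{57 - 35} - \frac{226}{109} = - \frac{2251}{22} - \frac{226}{109} = - \frac{250331}{2398}$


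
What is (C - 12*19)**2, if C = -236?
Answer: 215296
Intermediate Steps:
(C - 12*19)**2 = (-236 - 12*19)**2 = (-236 - 228)**2 = (-464)**2 = 215296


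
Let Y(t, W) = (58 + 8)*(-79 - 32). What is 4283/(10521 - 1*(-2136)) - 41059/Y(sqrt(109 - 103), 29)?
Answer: 183687007/30908394 ≈ 5.9429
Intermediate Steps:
Y(t, W) = -7326 (Y(t, W) = 66*(-111) = -7326)
4283/(10521 - 1*(-2136)) - 41059/Y(sqrt(109 - 103), 29) = 4283/(10521 - 1*(-2136)) - 41059/(-7326) = 4283/(10521 + 2136) - 41059*(-1/7326) = 4283/12657 + 41059/7326 = 183687007/30908394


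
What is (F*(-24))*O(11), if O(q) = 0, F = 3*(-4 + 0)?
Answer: 0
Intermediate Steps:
F = -12 (F = 3*(-4) = -12)
(F*(-24))*O(11) = -12*(-24)*0 = 288*0 = 0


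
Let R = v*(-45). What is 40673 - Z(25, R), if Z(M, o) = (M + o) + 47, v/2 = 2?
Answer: 40781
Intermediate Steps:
v = 4 (v = 2*2 = 4)
R = -180 (R = 4*(-45) = -180)
Z(M, o) = 47 + M + o
40673 - Z(25, R) = 40673 - (47 + 25 - 180) = 40673 - 1*(-108) = 40673 + 108 = 40781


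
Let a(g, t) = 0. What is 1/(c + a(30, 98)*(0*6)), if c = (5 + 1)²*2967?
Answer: 1/106812 ≈ 9.3622e-6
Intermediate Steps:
c = 106812 (c = 6²*2967 = 36*2967 = 106812)
1/(c + a(30, 98)*(0*6)) = 1/(106812 + 0*(0*6)) = 1/(106812 + 0*0) = 1/(106812 + 0) = 1/106812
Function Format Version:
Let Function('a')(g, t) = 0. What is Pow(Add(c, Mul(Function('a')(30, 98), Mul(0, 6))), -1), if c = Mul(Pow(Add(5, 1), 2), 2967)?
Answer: Rational(1, 106812) ≈ 9.3622e-6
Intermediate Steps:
c = 106812 (c = Mul(Pow(6, 2), 2967) = Mul(36, 2967) = 106812)
Pow(Add(c, Mul(Function('a')(30, 98), Mul(0, 6))), -1) = Pow(Add(106812, Mul(0, Mul(0, 6))), -1) = Pow(Add(106812, Mul(0, 0)), -1) = Pow(Add(106812, 0), -1) = Pow(106812, -1) = Rational(1, 106812)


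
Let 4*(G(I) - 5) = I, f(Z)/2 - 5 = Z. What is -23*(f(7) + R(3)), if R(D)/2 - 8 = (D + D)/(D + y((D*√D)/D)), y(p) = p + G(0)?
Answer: -58328/61 + 276*√3/61 ≈ -948.36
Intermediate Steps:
f(Z) = 10 + 2*Z
G(I) = 5 + I/4
y(p) = 5 + p (y(p) = p + (5 + (¼)*0) = p + (5 + 0) = p + 5 = 5 + p)
R(D) = 16 + 4*D/(5 + D + √D) (R(D) = 16 + 2*((D + D)/(D + (5 + (D*√D)/D))) = 16 + 2*((2*D)/(D + (5 + D^(3/2)/D))) = 16 + 2*((2*D)/(D + (5 + √D))) = 16 + 2*((2*D)/(5 + D + √D)) = 16 + 2*(2*D/(5 + D + √D)) = 16 + 4*D/(5 + D + √D))
-23*(f(7) + R(3)) = -23*((10 + 2*7) + 4*(20 + 4*√3 + 5*3)/(5 + 3 + √3)) = -23*((10 + 14) + 4*(20 + 4*√3 + 15)/(8 + √3)) = -23*(24 + 4*(35 + 4*√3)/(8 + √3)) = -552 - 92*(35 + 4*√3)/(8 + √3)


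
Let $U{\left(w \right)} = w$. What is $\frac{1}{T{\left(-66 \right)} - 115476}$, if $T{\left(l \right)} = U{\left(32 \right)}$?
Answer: $- \frac{1}{115444} \approx -8.6622 \cdot 10^{-6}$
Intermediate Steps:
$T{\left(l \right)} = 32$
$\frac{1}{T{\left(-66 \right)} - 115476} = \frac{1}{32 - 115476} = \frac{1}{-115444} = - \frac{1}{115444}$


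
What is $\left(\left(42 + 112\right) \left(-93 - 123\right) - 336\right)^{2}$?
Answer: $1128960000$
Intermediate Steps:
$\left(\left(42 + 112\right) \left(-93 - 123\right) - 336\right)^{2} = \left(154 \left(-216\right) - 336\right)^{2} = \left(-33264 - 336\right)^{2} = \left(-33600\right)^{2} = 1128960000$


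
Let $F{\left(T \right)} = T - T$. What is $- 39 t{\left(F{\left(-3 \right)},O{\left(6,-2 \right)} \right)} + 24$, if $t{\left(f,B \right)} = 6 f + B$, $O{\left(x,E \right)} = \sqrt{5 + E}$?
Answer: $24 - 39 \sqrt{3} \approx -43.55$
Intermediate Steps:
$F{\left(T \right)} = 0$
$t{\left(f,B \right)} = B + 6 f$
$- 39 t{\left(F{\left(-3 \right)},O{\left(6,-2 \right)} \right)} + 24 = - 39 \left(\sqrt{5 - 2} + 6 \cdot 0\right) + 24 = - 39 \left(\sqrt{3} + 0\right) + 24 = - 39 \sqrt{3} + 24 = 24 - 39 \sqrt{3}$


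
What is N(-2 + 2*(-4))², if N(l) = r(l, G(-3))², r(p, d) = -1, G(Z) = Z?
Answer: 1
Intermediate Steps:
N(l) = 1 (N(l) = (-1)² = 1)
N(-2 + 2*(-4))² = 1² = 1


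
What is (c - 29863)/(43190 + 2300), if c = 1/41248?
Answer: -1231789023/1876371520 ≈ -0.65647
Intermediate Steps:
c = 1/41248 ≈ 2.4244e-5
(c - 29863)/(43190 + 2300) = (1/41248 - 29863)/(43190 + 2300) = -1231789023/41248/45490 = -1231789023/41248*1/45490 = -1231789023/1876371520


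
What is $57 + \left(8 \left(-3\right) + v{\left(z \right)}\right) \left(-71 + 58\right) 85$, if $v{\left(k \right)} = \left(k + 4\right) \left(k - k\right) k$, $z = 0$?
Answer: $26577$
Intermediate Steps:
$v{\left(k \right)} = 0$ ($v{\left(k \right)} = \left(4 + k\right) 0 k = 0 k = 0$)
$57 + \left(8 \left(-3\right) + v{\left(z \right)}\right) \left(-71 + 58\right) 85 = 57 + \left(8 \left(-3\right) + 0\right) \left(-71 + 58\right) 85 = 57 + \left(-24 + 0\right) \left(-13\right) 85 = 57 + \left(-24\right) \left(-13\right) 85 = 57 + 312 \cdot 85 = 57 + 26520 = 26577$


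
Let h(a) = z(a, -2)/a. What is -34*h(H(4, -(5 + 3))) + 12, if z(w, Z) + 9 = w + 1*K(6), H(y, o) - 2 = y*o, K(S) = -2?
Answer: -517/15 ≈ -34.467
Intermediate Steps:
H(y, o) = 2 + o*y (H(y, o) = 2 + y*o = 2 + o*y)
z(w, Z) = -11 + w (z(w, Z) = -9 + (w + 1*(-2)) = -9 + (w - 2) = -9 + (-2 + w) = -11 + w)
h(a) = (-11 + a)/a
-34*h(H(4, -(5 + 3))) + 12 = -34*(-11 + (2 - (5 + 3)*4))/(2 - (5 + 3)*4) + 12 = -34*(-11 + (2 - 1*8*4))/(2 - 1*8*4) + 12 = -34*(-11 + (2 - 8*4))/(2 - 8*4) + 12 = -34*(-11 + (2 - 32))/(2 - 32) + 12 = -34*(-11 - 30)/(-30) + 12 = -(-17)*(-41)/15 + 12 = -34*41/30 + 12 = -697/15 + 12 = -517/15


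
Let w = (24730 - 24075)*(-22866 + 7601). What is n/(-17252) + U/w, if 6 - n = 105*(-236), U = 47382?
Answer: -124321057107/86247707950 ≈ -1.4414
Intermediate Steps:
n = 24786 (n = 6 - 105*(-236) = 6 - 1*(-24780) = 6 + 24780 = 24786)
w = -9998575 (w = 655*(-15265) = -9998575)
n/(-17252) + U/w = 24786/(-17252) + 47382/(-9998575) = 24786*(-1/17252) + 47382*(-1/9998575) = -12393/8626 - 47382/9998575 = -124321057107/86247707950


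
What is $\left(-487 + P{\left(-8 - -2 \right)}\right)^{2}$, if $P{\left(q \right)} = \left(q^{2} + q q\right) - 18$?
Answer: $187489$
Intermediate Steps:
$P{\left(q \right)} = -18 + 2 q^{2}$ ($P{\left(q \right)} = \left(q^{2} + q^{2}\right) - 18 = 2 q^{2} - 18 = -18 + 2 q^{2}$)
$\left(-487 + P{\left(-8 - -2 \right)}\right)^{2} = \left(-487 - \left(18 - 2 \left(-8 - -2\right)^{2}\right)\right)^{2} = \left(-487 - \left(18 - 2 \left(-8 + 2\right)^{2}\right)\right)^{2} = \left(-487 - \left(18 - 2 \left(-6\right)^{2}\right)\right)^{2} = \left(-487 + \left(-18 + 2 \cdot 36\right)\right)^{2} = \left(-487 + \left(-18 + 72\right)\right)^{2} = \left(-487 + 54\right)^{2} = \left(-433\right)^{2} = 187489$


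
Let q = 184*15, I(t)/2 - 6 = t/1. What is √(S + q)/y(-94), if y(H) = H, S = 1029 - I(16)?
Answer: -√3745/94 ≈ -0.65103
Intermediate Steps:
I(t) = 12 + 2*t (I(t) = 12 + 2*(t/1) = 12 + 2*(t*1) = 12 + 2*t)
q = 2760
S = 985 (S = 1029 - (12 + 2*16) = 1029 - (12 + 32) = 1029 - 1*44 = 1029 - 44 = 985)
√(S + q)/y(-94) = √(985 + 2760)/(-94) = √3745*(-1/94) = -√3745/94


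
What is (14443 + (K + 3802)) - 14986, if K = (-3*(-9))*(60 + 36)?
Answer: 5851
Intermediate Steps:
K = 2592 (K = 27*96 = 2592)
(14443 + (K + 3802)) - 14986 = (14443 + (2592 + 3802)) - 14986 = (14443 + 6394) - 14986 = 20837 - 14986 = 5851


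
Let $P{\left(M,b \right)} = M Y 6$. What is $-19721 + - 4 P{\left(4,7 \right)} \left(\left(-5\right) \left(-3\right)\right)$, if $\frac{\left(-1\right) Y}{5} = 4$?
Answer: $9079$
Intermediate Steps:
$Y = -20$ ($Y = \left(-5\right) 4 = -20$)
$P{\left(M,b \right)} = - 120 M$ ($P{\left(M,b \right)} = M \left(-20\right) 6 = - 20 M 6 = - 120 M$)
$-19721 + - 4 P{\left(4,7 \right)} \left(\left(-5\right) \left(-3\right)\right) = -19721 + - 4 \left(\left(-120\right) 4\right) \left(\left(-5\right) \left(-3\right)\right) = -19721 + \left(-4\right) \left(-480\right) 15 = -19721 + 1920 \cdot 15 = -19721 + 28800 = 9079$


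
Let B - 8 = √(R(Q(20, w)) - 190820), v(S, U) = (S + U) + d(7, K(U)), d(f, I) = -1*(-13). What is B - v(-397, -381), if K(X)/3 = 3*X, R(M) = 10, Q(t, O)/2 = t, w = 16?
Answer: 773 + I*√190810 ≈ 773.0 + 436.82*I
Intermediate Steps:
Q(t, O) = 2*t
K(X) = 9*X (K(X) = 3*(3*X) = 9*X)
d(f, I) = 13
v(S, U) = 13 + S + U (v(S, U) = (S + U) + 13 = 13 + S + U)
B = 8 + I*√190810 (B = 8 + √(10 - 190820) = 8 + √(-190810) = 8 + I*√190810 ≈ 8.0 + 436.82*I)
B - v(-397, -381) = (8 + I*√190810) - (13 - 397 - 381) = (8 + I*√190810) - 1*(-765) = (8 + I*√190810) + 765 = 773 + I*√190810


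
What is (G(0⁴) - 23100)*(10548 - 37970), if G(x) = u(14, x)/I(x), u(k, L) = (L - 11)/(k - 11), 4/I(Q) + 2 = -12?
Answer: 1899288853/3 ≈ 6.3310e+8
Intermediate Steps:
I(Q) = -2/7 (I(Q) = 4/(-2 - 12) = 4/(-14) = 4*(-1/14) = -2/7)
u(k, L) = (-11 + L)/(-11 + k)
G(x) = 77/6 - 7*x/6 (G(x) = ((-11 + x)/(-11 + 14))/(-2/7) = ((-11 + x)/3)*(-7/2) = (-11/3 + x/3)*(-7/2) = 77/6 - 7*x/6)
(G(0⁴) - 23100)*(10548 - 37970) = ((77/6 - 7/6*0⁴) - 23100)*(10548 - 37970) = ((77/6 - 7/6*0) - 23100)*(-27422) = ((77/6 + 0) - 23100)*(-27422) = (77/6 - 23100)*(-27422) = -138523/6*(-27422) = 1899288853/3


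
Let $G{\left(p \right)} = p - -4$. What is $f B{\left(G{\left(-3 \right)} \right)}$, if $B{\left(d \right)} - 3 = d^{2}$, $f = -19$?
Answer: $-76$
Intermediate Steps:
$G{\left(p \right)} = 4 + p$ ($G{\left(p \right)} = p + 4 = 4 + p$)
$B{\left(d \right)} = 3 + d^{2}$
$f B{\left(G{\left(-3 \right)} \right)} = - 19 \left(3 + \left(4 - 3\right)^{2}\right) = - 19 \left(3 + 1^{2}\right) = - 19 \left(3 + 1\right) = \left(-19\right) 4 = -76$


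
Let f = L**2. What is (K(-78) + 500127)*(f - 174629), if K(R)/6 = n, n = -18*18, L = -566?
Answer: 72598714041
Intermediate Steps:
f = 320356 (f = (-566)**2 = 320356)
n = -324
K(R) = -1944 (K(R) = 6*(-324) = -1944)
(K(-78) + 500127)*(f - 174629) = (-1944 + 500127)*(320356 - 174629) = 498183*145727 = 72598714041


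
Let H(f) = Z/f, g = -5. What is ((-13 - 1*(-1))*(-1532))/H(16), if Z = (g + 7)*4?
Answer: 36768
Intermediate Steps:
Z = 8 (Z = (-5 + 7)*4 = 2*4 = 8)
H(f) = 8/f
((-13 - 1*(-1))*(-1532))/H(16) = ((-13 - 1*(-1))*(-1532))/((8/16)) = ((-13 + 1)*(-1532))/((8*(1/16))) = (-12*(-1532))/(1/2) = 18384*2 = 36768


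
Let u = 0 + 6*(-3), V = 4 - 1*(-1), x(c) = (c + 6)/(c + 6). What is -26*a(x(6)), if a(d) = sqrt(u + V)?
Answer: -26*I*sqrt(13) ≈ -93.744*I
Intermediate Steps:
x(c) = 1 (x(c) = (6 + c)/(6 + c) = 1)
V = 5 (V = 4 + 1 = 5)
u = -18 (u = 0 - 18 = -18)
a(d) = I*sqrt(13) (a(d) = sqrt(-18 + 5) = sqrt(-13) = I*sqrt(13))
-26*a(x(6)) = -26*I*sqrt(13)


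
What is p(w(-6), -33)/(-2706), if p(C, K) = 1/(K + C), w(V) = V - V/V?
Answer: 1/108240 ≈ 9.2387e-6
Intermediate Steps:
w(V) = -1 + V (w(V) = V - 1*1 = V - 1 = -1 + V)
p(C, K) = 1/(C + K)
p(w(-6), -33)/(-2706) = 1/((-1 - 6) - 33*(-2706)) = -1/2706/(-7 - 33) = -1/2706/(-40) = -1/40*(-1/2706) = 1/108240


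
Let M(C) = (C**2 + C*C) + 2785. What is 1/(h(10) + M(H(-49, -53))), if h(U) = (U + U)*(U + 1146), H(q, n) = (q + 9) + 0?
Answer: 1/29105 ≈ 3.4358e-5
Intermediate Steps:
H(q, n) = 9 + q (H(q, n) = (9 + q) + 0 = 9 + q)
M(C) = 2785 + 2*C**2 (M(C) = (C**2 + C**2) + 2785 = 2*C**2 + 2785 = 2785 + 2*C**2)
h(U) = 2*U*(1146 + U) (h(U) = (2*U)*(1146 + U) = 2*U*(1146 + U))
1/(h(10) + M(H(-49, -53))) = 1/(2*10*(1146 + 10) + (2785 + 2*(9 - 49)**2)) = 1/(2*10*1156 + (2785 + 2*(-40)**2)) = 1/(23120 + (2785 + 2*1600)) = 1/(23120 + (2785 + 3200)) = 1/(23120 + 5985) = 1/29105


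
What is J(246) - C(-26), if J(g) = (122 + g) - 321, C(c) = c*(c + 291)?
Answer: 6937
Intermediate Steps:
C(c) = c*(291 + c)
J(g) = -199 + g
J(246) - C(-26) = (-199 + 246) - (-26)*(291 - 26) = 47 - (-26)*265 = 47 - 1*(-6890) = 47 + 6890 = 6937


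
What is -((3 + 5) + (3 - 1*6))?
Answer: -5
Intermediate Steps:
-((3 + 5) + (3 - 1*6)) = -(8 + (3 - 6)) = -(8 - 3) = -1*5 = -5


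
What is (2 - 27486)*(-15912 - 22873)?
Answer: 1065966940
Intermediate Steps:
(2 - 27486)*(-15912 - 22873) = -27484*(-38785) = 1065966940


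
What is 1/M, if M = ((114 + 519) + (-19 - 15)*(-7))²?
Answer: 1/758641 ≈ 1.3181e-6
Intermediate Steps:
M = 758641 (M = (633 - 34*(-7))² = (633 + 238)² = 871² = 758641)
1/M = 1/758641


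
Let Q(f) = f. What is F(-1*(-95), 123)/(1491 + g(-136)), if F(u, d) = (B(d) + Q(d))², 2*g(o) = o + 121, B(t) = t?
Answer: 40344/989 ≈ 40.793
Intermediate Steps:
g(o) = 121/2 + o/2 (g(o) = (o + 121)/2 = (121 + o)/2 = 121/2 + o/2)
F(u, d) = 4*d² (F(u, d) = (d + d)² = (2*d)² = 4*d²)
F(-1*(-95), 123)/(1491 + g(-136)) = (4*123²)/(1491 + (121/2 + (½)*(-136))) = (4*15129)/(1491 + (121/2 - 68)) = 60516/(1491 - 15/2) = 60516/(2967/2) = 60516*(2/2967) = 40344/989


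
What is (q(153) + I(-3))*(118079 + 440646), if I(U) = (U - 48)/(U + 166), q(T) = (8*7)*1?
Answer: 5071546825/163 ≈ 3.1114e+7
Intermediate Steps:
q(T) = 56 (q(T) = 56*1 = 56)
I(U) = (-48 + U)/(166 + U)
(q(153) + I(-3))*(118079 + 440646) = (56 + (-48 - 3)/(166 - 3))*(118079 + 440646) = (56 - 51/163)*558725 = (9077/163)*558725 = 5071546825/163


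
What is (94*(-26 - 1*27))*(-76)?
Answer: 378632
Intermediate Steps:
(94*(-26 - 1*27))*(-76) = (94*(-26 - 27))*(-76) = (94*(-53))*(-76) = -4982*(-76) = 378632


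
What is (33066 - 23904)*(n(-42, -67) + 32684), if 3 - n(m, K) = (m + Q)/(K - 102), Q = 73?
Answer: 50612115708/169 ≈ 2.9948e+8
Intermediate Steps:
n(m, K) = 3 - (73 + m)/(-102 + K) (n(m, K) = 3 - (m + 73)/(K - 102) = 3 - (73 + m)/(-102 + K))
(33066 - 23904)*(n(-42, -67) + 32684) = (33066 - 23904)*((-379 - 1*(-42) + 3*(-67))/(-102 - 67) + 32684) = 9162*((-379 + 42 - 201)/(-169) + 32684) = 9162*(-1/169*(-538) + 32684) = 9162*(538/169 + 32684) = 9162*(5524134/169) = 50612115708/169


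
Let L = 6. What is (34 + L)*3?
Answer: 120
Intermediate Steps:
(34 + L)*3 = (34 + 6)*3 = 40*3 = 120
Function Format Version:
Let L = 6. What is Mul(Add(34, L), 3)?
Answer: 120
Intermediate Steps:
Mul(Add(34, L), 3) = Mul(Add(34, 6), 3) = Mul(40, 3) = 120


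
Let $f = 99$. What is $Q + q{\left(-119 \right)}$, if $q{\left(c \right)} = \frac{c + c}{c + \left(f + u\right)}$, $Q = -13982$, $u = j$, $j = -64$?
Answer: $- \frac{83875}{6} \approx -13979.0$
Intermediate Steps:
$u = -64$
$q{\left(c \right)} = \frac{2 c}{35 + c}$ ($q{\left(c \right)} = \frac{c + c}{c + \left(99 - 64\right)} = \frac{2 c}{c + 35} = \frac{2 c}{35 + c}$)
$Q + q{\left(-119 \right)} = -13982 + 2 \left(-119\right) \frac{1}{35 - 119} = -13982 + 2 \left(-119\right) \frac{1}{-84} = -13982 + 2 \left(-119\right) \left(- \frac{1}{84}\right) = -13982 + \frac{17}{6} = - \frac{83875}{6}$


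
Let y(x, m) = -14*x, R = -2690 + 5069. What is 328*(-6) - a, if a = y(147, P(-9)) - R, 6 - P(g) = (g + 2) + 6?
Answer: 2469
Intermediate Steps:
R = 2379
P(g) = -2 - g (P(g) = 6 - ((g + 2) + 6) = 6 - ((2 + g) + 6) = 6 - (8 + g) = 6 + (-8 - g) = -2 - g)
a = -4437 (a = -14*147 - 1*2379 = -2058 - 2379 = -4437)
328*(-6) - a = 328*(-6) - 1*(-4437) = -1968 + 4437 = 2469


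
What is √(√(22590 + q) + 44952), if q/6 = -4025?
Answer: √(44952 + 2*I*√390) ≈ 212.02 + 0.0931*I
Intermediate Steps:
q = -24150 (q = 6*(-4025) = -24150)
√(√(22590 + q) + 44952) = √(√(22590 - 24150) + 44952) = √(√(-1560) + 44952) = √(2*I*√390 + 44952) = √(44952 + 2*I*√390)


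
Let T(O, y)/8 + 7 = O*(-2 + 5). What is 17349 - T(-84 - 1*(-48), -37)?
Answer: 18269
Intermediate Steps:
T(O, y) = -56 + 24*O (T(O, y) = -56 + 8*(O*(-2 + 5)) = -56 + 8*(O*3) = -56 + 8*(3*O) = -56 + 24*O)
17349 - T(-84 - 1*(-48), -37) = 17349 - (-56 + 24*(-84 - 1*(-48))) = 17349 - (-56 + 24*(-84 + 48)) = 17349 - (-56 + 24*(-36)) = 17349 - (-56 - 864) = 17349 - 1*(-920) = 17349 + 920 = 18269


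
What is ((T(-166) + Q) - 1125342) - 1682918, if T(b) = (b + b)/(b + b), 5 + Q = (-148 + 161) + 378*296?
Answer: -2696363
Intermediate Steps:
Q = 111896 (Q = -5 + ((-148 + 161) + 378*296) = -5 + (13 + 111888) = -5 + 111901 = 111896)
T(b) = 1 (T(b) = (2*b)/((2*b)) = (2*b)*(1/(2*b)) = 1)
((T(-166) + Q) - 1125342) - 1682918 = ((1 + 111896) - 1125342) - 1682918 = (111897 - 1125342) - 1682918 = -1013445 - 1682918 = -2696363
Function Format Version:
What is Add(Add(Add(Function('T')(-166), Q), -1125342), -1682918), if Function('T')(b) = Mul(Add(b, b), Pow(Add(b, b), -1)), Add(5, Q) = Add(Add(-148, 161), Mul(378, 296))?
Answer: -2696363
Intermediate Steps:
Q = 111896 (Q = Add(-5, Add(Add(-148, 161), Mul(378, 296))) = Add(-5, Add(13, 111888)) = Add(-5, 111901) = 111896)
Function('T')(b) = 1 (Function('T')(b) = Mul(Mul(2, b), Pow(Mul(2, b), -1)) = Mul(Mul(2, b), Mul(Rational(1, 2), Pow(b, -1))) = 1)
Add(Add(Add(Function('T')(-166), Q), -1125342), -1682918) = Add(Add(Add(1, 111896), -1125342), -1682918) = Add(Add(111897, -1125342), -1682918) = Add(-1013445, -1682918) = -2696363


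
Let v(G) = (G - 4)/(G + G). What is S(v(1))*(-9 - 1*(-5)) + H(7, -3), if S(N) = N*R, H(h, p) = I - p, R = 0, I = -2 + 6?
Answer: 7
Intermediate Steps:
I = 4
H(h, p) = 4 - p
v(G) = (-4 + G)/(2*G) (v(G) = (-4 + G)/((2*G)) = (-4 + G)*(1/(2*G)) = (-4 + G)/(2*G))
S(N) = 0 (S(N) = N*0 = 0)
S(v(1))*(-9 - 1*(-5)) + H(7, -3) = 0*(-9 - 1*(-5)) + (4 - 1*(-3)) = 0*(-9 + 5) + (4 + 3) = 0*(-4) + 7 = 0 + 7 = 7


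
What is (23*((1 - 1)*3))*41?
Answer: 0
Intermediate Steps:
(23*((1 - 1)*3))*41 = (23*(0*3))*41 = (23*0)*41 = 0*41 = 0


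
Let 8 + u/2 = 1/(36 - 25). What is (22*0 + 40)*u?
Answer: -6960/11 ≈ -632.73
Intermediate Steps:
u = -174/11 (u = -16 + 2/(36 - 25) = -16 + 2/11 = -174/11 ≈ -15.818)
(22*0 + 40)*u = (22*0 + 40)*(-174/11) = (0 + 40)*(-174/11) = 40*(-174/11) = -6960/11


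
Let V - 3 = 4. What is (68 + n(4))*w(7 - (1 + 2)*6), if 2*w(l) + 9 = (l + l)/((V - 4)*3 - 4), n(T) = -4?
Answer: -2144/5 ≈ -428.80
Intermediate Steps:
V = 7 (V = 3 + 4 = 7)
w(l) = -9/2 + l/5 (w(l) = -9/2 + ((l + l)/((7 - 4)*3 - 4))/2 = -9/2 + ((2*l)/(3*3 - 4))/2 = -9/2 + ((2*l)/(9 - 4))/2 = -9/2 + ((2*l)/5)/2 = -9/2 + ((2*l)*(⅕))/2 = -9/2 + (2*l/5)/2 = -9/2 + l/5)
(68 + n(4))*w(7 - (1 + 2)*6) = (68 - 4)*(-9/2 + (7 - (1 + 2)*6)/5) = 64*(-9/2 + (7 - 3*6)/5) = 64*(-9/2 + (7 - 1*18)/5) = 64*(-9/2 + (7 - 18)/5) = 64*(-9/2 + (⅕)*(-11)) = 64*(-9/2 - 11/5) = 64*(-67/10) = -2144/5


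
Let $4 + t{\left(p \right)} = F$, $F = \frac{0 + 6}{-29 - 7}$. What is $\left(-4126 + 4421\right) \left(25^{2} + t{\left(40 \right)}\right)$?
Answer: $\frac{1098875}{6} \approx 1.8315 \cdot 10^{5}$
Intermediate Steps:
$F = - \frac{1}{6}$ ($F = \frac{6}{-36} = 6 \left(- \frac{1}{36}\right) = - \frac{1}{6} \approx -0.16667$)
$t{\left(p \right)} = - \frac{25}{6}$ ($t{\left(p \right)} = -4 - \frac{1}{6} = - \frac{25}{6}$)
$\left(-4126 + 4421\right) \left(25^{2} + t{\left(40 \right)}\right) = \left(-4126 + 4421\right) \left(25^{2} - \frac{25}{6}\right) = 295 \left(625 - \frac{25}{6}\right) = 295 \cdot \frac{3725}{6} = \frac{1098875}{6}$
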